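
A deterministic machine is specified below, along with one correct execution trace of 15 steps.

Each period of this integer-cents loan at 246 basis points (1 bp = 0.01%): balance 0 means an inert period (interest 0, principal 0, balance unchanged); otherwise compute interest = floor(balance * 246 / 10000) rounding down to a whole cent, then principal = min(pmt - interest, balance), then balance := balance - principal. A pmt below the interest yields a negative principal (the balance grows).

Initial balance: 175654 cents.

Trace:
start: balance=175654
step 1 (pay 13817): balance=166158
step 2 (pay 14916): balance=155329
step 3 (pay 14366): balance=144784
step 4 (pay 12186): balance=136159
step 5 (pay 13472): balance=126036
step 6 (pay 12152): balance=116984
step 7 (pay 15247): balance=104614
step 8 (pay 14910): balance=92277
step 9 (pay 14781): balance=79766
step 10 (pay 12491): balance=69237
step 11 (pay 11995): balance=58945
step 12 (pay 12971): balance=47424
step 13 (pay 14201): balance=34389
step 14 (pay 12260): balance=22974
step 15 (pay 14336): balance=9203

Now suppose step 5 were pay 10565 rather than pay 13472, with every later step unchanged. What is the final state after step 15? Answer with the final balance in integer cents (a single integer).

12908

(re-executing from step 5 with the substitution; state before step 5: balance=136159)
step 5 (pay 10565): balance=128943
step 6 (pay 12152): balance=119962
step 7 (pay 15247): balance=107666
step 8 (pay 14910): balance=95404
step 9 (pay 14781): balance=82969
step 10 (pay 12491): balance=72519
step 11 (pay 11995): balance=62307
step 12 (pay 12971): balance=50868
step 13 (pay 14201): balance=37918
step 14 (pay 12260): balance=26590
step 15 (pay 14336): balance=12908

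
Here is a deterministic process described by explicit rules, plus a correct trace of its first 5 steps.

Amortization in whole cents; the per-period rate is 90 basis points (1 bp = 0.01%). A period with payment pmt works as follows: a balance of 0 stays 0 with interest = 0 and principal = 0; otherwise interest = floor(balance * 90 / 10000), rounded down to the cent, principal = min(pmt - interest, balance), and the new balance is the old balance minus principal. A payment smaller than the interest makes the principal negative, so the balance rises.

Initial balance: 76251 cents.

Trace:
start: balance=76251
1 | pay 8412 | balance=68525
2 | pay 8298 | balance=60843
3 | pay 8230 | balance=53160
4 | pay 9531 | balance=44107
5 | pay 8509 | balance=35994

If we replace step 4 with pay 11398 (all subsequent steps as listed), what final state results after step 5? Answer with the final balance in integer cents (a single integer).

34111

(re-executing from step 4 with the substitution; state before step 4: balance=53160)
4 | pay 11398 | balance=42240
5 | pay 8509 | balance=34111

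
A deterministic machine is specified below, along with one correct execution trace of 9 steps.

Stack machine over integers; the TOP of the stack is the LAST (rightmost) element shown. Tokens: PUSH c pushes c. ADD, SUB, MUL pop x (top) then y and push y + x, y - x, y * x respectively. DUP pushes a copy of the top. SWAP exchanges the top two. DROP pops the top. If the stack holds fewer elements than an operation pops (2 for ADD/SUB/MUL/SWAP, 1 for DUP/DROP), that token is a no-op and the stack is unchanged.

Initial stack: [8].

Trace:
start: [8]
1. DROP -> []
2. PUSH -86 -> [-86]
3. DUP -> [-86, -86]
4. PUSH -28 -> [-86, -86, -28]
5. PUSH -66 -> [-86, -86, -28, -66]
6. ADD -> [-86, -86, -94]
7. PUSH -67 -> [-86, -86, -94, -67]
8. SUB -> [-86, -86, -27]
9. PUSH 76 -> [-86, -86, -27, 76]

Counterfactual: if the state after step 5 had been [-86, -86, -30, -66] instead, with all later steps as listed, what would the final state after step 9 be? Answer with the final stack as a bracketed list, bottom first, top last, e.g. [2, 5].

[-86, -86, -29, 76]

state after step 5 := [-86, -86, -30, -66]
6. ADD -> [-86, -86, -96]
7. PUSH -67 -> [-86, -86, -96, -67]
8. SUB -> [-86, -86, -29]
9. PUSH 76 -> [-86, -86, -29, 76]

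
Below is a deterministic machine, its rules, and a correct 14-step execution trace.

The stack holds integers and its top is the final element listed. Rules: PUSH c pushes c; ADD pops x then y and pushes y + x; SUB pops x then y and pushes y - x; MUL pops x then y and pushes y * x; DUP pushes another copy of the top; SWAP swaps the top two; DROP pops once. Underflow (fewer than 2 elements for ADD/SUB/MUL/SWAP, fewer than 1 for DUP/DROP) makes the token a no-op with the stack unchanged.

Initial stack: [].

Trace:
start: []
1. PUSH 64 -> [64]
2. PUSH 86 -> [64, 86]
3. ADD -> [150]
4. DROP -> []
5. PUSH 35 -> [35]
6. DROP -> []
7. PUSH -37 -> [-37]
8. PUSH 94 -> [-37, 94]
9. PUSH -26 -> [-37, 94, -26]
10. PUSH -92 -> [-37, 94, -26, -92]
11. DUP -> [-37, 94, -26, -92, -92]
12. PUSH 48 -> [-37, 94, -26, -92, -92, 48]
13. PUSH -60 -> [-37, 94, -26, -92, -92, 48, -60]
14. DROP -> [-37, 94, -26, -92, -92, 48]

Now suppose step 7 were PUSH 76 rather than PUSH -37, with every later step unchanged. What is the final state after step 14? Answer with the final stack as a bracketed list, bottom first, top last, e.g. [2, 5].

[76, 94, -26, -92, -92, 48]

(re-executing from step 7 with the substitution; state before step 7: [])
7. PUSH 76 -> [76]
8. PUSH 94 -> [76, 94]
9. PUSH -26 -> [76, 94, -26]
10. PUSH -92 -> [76, 94, -26, -92]
11. DUP -> [76, 94, -26, -92, -92]
12. PUSH 48 -> [76, 94, -26, -92, -92, 48]
13. PUSH -60 -> [76, 94, -26, -92, -92, 48, -60]
14. DROP -> [76, 94, -26, -92, -92, 48]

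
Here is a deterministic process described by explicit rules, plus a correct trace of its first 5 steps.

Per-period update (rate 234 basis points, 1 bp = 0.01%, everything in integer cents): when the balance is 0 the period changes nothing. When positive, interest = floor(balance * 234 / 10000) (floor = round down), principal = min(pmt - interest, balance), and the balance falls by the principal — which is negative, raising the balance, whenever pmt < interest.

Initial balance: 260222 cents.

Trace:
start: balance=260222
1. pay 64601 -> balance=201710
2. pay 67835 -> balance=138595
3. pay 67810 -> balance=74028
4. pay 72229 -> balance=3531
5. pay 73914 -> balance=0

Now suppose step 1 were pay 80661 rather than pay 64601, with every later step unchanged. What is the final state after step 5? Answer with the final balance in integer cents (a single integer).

0

(re-executing from step 1 with the substitution; state before step 1: balance=260222)
1. pay 80661 -> balance=185650
2. pay 67835 -> balance=122159
3. pay 67810 -> balance=57207
4. pay 72229 -> balance=0
5. pay 73914 -> balance=0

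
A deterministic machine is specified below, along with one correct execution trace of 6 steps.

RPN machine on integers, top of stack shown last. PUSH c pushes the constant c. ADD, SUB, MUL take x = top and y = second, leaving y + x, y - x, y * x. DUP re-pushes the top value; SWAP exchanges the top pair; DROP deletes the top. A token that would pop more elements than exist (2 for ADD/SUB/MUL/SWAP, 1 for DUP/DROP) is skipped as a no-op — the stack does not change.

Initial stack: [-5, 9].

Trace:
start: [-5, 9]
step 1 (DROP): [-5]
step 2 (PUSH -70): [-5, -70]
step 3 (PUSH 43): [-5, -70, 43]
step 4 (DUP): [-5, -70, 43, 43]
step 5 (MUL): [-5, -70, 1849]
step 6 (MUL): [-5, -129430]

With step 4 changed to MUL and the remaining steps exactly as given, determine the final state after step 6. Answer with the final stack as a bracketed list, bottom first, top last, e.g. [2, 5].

[15050]

(re-executing from step 4 with the substitution; state before step 4: [-5, -70, 43])
step 4 (MUL): [-5, -3010]
step 5 (MUL): [15050]
step 6 (MUL): [15050]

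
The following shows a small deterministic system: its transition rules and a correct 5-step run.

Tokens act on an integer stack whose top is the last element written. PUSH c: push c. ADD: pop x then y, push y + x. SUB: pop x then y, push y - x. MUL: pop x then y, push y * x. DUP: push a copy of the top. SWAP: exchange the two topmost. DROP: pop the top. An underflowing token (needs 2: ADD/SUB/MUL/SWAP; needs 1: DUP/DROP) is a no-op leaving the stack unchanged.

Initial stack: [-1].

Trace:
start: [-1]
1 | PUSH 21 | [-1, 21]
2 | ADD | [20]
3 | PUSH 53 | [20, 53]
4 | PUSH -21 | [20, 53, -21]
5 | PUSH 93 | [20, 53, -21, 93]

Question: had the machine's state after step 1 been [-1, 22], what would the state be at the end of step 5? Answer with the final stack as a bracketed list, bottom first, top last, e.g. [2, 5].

[21, 53, -21, 93]

state after step 1 := [-1, 22]
2 | ADD | [21]
3 | PUSH 53 | [21, 53]
4 | PUSH -21 | [21, 53, -21]
5 | PUSH 93 | [21, 53, -21, 93]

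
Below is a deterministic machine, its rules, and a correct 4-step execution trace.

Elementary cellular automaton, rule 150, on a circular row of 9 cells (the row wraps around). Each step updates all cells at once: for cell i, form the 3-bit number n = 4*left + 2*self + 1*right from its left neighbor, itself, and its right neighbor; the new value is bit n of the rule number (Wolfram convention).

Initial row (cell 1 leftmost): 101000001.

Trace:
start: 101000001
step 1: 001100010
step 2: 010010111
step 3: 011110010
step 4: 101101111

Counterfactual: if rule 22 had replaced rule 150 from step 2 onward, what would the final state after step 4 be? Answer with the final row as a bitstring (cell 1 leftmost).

100001000

(re-executing steps 2..4 under rule 22; state before step 2: 001100010)
step 2: 010010111
step 3: 011110000
step 4: 100001000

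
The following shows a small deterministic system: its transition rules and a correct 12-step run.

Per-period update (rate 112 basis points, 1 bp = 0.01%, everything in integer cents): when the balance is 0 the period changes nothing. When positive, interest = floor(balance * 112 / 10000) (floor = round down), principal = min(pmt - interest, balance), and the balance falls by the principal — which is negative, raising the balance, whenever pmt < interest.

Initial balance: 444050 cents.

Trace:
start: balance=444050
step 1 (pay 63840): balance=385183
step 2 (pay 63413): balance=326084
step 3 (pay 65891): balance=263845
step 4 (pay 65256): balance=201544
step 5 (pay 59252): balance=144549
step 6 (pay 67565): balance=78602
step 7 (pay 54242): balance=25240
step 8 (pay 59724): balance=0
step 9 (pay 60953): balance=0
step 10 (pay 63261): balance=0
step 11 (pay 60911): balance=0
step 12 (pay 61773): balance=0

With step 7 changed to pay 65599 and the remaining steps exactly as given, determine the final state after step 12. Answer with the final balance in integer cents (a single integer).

0

(re-executing from step 7 with the substitution; state before step 7: balance=78602)
step 7 (pay 65599): balance=13883
step 8 (pay 59724): balance=0
step 9 (pay 60953): balance=0
step 10 (pay 63261): balance=0
step 11 (pay 60911): balance=0
step 12 (pay 61773): balance=0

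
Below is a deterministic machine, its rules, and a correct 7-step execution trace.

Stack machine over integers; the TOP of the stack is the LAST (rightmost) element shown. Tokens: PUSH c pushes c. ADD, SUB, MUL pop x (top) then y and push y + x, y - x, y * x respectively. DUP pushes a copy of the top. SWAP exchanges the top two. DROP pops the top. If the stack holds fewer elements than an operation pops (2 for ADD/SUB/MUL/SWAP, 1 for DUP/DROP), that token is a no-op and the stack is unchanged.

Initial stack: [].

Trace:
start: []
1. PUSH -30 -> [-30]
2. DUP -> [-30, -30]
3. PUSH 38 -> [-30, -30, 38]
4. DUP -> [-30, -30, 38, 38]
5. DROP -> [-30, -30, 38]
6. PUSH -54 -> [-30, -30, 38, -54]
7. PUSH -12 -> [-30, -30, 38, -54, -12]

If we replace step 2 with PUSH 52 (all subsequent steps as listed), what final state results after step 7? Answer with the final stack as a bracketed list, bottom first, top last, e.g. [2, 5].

(re-executing from step 2 with the substitution; state before step 2: [-30])
2. PUSH 52 -> [-30, 52]
3. PUSH 38 -> [-30, 52, 38]
4. DUP -> [-30, 52, 38, 38]
5. DROP -> [-30, 52, 38]
6. PUSH -54 -> [-30, 52, 38, -54]
7. PUSH -12 -> [-30, 52, 38, -54, -12]

[-30, 52, 38, -54, -12]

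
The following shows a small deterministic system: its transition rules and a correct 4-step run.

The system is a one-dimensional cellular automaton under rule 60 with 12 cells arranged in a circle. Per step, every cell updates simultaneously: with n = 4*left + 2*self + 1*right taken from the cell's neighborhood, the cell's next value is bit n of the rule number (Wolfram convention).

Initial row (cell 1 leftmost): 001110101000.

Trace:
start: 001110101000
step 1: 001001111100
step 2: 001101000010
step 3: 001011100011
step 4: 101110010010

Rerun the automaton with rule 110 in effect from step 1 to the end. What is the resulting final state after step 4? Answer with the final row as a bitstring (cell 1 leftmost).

(re-executing steps 1..4 under rule 110; state before step 1: 001110101000)
step 1: 011011111000
step 2: 111110001000
step 3: 100010011001
step 4: 100110111011

100110111011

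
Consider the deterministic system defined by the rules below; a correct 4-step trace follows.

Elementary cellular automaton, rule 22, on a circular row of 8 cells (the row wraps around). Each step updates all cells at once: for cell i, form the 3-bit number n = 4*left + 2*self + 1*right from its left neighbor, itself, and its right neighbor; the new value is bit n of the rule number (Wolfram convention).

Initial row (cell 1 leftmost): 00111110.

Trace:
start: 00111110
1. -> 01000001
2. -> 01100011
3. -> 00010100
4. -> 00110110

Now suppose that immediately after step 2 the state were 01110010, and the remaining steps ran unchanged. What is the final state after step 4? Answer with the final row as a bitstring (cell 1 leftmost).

01010000

state after step 2 := 01110010
3. -> 10001111
4. -> 01010000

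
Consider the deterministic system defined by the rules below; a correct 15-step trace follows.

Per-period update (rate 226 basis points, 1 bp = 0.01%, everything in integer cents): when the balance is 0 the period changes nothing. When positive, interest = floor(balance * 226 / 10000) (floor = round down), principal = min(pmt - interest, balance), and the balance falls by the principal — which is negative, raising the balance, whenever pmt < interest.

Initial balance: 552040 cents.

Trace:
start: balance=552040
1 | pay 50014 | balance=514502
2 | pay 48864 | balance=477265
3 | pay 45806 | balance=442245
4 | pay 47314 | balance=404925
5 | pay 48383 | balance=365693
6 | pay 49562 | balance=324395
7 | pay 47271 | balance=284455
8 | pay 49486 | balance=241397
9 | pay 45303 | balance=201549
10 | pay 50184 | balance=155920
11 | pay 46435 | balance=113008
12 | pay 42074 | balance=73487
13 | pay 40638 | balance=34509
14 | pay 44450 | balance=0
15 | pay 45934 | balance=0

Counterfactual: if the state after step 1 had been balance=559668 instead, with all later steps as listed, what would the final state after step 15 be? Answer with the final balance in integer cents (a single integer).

6455

state after step 1 := balance=559668
2 | pay 48864 | balance=523452
3 | pay 45806 | balance=489476
4 | pay 47314 | balance=453224
5 | pay 48383 | balance=415083
6 | pay 49562 | balance=374901
7 | pay 47271 | balance=336102
8 | pay 49486 | balance=294211
9 | pay 45303 | balance=255557
10 | pay 50184 | balance=211148
11 | pay 46435 | balance=169484
12 | pay 42074 | balance=131240
13 | pay 40638 | balance=93568
14 | pay 44450 | balance=51232
15 | pay 45934 | balance=6455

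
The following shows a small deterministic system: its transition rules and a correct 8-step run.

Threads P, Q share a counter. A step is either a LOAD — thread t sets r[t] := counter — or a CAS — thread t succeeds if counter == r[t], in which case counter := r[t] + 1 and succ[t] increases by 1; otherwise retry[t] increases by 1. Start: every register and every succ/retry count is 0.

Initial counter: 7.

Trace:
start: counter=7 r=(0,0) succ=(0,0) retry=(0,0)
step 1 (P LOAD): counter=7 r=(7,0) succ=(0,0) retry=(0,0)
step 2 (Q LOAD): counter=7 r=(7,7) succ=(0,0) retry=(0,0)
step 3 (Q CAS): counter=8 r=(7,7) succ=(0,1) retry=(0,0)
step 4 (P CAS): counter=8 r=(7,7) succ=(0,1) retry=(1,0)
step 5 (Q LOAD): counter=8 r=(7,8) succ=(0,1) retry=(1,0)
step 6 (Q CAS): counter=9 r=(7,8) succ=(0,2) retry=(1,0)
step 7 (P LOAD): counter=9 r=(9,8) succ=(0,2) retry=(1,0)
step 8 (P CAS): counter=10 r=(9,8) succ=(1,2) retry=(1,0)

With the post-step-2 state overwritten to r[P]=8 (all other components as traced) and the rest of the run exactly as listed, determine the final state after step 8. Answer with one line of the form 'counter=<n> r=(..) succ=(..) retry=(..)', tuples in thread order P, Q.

counter=11 r=(10,9) succ=(2,2) retry=(0,0)

state after step 2 := counter=7 r=(8,7) succ=(0,0) retry=(0,0)
step 3 (Q CAS): counter=8 r=(8,7) succ=(0,1) retry=(0,0)
step 4 (P CAS): counter=9 r=(8,7) succ=(1,1) retry=(0,0)
step 5 (Q LOAD): counter=9 r=(8,9) succ=(1,1) retry=(0,0)
step 6 (Q CAS): counter=10 r=(8,9) succ=(1,2) retry=(0,0)
step 7 (P LOAD): counter=10 r=(10,9) succ=(1,2) retry=(0,0)
step 8 (P CAS): counter=11 r=(10,9) succ=(2,2) retry=(0,0)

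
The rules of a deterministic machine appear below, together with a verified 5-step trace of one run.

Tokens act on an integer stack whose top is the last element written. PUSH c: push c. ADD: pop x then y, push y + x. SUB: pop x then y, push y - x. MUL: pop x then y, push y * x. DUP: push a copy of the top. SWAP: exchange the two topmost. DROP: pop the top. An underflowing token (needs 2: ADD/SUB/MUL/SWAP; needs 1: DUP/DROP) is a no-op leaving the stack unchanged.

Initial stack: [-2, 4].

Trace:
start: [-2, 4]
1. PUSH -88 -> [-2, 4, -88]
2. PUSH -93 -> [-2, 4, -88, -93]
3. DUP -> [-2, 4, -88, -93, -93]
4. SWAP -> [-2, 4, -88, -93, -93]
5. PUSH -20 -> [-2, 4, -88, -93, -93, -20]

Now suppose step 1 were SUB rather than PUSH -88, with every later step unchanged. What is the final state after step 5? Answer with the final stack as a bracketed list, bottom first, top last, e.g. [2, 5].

[-6, -93, -93, -20]

(re-executing from step 1 with the substitution; state before step 1: [-2, 4])
1. SUB -> [-6]
2. PUSH -93 -> [-6, -93]
3. DUP -> [-6, -93, -93]
4. SWAP -> [-6, -93, -93]
5. PUSH -20 -> [-6, -93, -93, -20]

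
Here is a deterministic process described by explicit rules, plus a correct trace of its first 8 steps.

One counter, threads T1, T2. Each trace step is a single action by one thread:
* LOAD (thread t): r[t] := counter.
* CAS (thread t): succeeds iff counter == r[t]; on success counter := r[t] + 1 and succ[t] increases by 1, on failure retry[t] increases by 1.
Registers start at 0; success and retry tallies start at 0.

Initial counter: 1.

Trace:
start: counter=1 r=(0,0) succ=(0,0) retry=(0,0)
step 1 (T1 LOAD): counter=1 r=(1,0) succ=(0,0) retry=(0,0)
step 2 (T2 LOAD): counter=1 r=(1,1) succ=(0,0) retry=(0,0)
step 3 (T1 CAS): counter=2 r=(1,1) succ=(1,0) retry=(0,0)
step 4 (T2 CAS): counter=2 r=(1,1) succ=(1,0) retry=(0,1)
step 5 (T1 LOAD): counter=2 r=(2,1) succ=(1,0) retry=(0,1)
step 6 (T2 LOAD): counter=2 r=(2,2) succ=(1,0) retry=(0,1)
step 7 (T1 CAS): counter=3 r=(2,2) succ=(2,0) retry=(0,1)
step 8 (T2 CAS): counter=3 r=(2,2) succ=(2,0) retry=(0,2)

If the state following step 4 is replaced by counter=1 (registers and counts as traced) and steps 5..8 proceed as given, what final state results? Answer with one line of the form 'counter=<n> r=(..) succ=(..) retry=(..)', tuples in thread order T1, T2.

counter=2 r=(1,1) succ=(2,0) retry=(0,2)

state after step 4 := counter=1 r=(1,1) succ=(1,0) retry=(0,1)
step 5 (T1 LOAD): counter=1 r=(1,1) succ=(1,0) retry=(0,1)
step 6 (T2 LOAD): counter=1 r=(1,1) succ=(1,0) retry=(0,1)
step 7 (T1 CAS): counter=2 r=(1,1) succ=(2,0) retry=(0,1)
step 8 (T2 CAS): counter=2 r=(1,1) succ=(2,0) retry=(0,2)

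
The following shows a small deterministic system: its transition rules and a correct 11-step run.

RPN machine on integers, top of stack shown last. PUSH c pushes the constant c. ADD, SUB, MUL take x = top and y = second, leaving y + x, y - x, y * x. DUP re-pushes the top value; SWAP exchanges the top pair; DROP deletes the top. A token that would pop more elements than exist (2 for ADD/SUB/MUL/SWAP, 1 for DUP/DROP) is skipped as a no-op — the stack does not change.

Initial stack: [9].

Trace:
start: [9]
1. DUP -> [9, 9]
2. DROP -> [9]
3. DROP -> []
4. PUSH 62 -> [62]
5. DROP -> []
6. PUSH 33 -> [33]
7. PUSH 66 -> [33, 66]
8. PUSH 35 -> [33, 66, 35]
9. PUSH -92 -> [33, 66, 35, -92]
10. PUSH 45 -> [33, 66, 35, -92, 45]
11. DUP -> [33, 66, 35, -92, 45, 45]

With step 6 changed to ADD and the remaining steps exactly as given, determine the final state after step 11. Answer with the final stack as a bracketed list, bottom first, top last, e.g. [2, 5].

[66, 35, -92, 45, 45]

(re-executing from step 6 with the substitution; state before step 6: [])
6. ADD -> []
7. PUSH 66 -> [66]
8. PUSH 35 -> [66, 35]
9. PUSH -92 -> [66, 35, -92]
10. PUSH 45 -> [66, 35, -92, 45]
11. DUP -> [66, 35, -92, 45, 45]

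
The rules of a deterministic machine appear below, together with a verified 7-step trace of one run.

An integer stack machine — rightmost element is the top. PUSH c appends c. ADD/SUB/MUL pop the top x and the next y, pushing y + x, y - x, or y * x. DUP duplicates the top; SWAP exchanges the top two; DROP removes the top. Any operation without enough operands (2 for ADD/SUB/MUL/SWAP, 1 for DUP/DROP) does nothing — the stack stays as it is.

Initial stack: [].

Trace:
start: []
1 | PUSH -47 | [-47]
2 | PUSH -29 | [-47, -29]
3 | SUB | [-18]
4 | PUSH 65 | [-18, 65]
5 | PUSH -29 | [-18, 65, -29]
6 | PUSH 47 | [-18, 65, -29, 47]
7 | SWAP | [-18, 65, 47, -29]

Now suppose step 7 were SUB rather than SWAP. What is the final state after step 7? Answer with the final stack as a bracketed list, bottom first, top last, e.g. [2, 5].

(re-executing from step 7 with the substitution; state before step 7: [-18, 65, -29, 47])
7 | SUB | [-18, 65, -76]

[-18, 65, -76]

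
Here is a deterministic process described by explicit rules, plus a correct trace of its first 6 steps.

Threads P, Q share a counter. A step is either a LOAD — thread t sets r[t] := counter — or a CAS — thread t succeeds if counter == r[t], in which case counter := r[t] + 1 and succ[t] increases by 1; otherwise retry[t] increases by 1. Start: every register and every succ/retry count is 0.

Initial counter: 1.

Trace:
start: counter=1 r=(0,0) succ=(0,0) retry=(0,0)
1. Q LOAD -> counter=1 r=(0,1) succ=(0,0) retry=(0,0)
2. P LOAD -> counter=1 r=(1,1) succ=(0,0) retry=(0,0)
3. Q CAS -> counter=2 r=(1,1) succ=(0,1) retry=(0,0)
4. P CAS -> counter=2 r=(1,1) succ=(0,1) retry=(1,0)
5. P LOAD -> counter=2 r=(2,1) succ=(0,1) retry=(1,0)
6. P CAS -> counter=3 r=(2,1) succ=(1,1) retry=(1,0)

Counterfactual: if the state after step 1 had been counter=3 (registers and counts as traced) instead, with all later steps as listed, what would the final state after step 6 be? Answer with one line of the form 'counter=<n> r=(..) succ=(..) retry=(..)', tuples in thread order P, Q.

state after step 1 := counter=3 r=(0,1) succ=(0,0) retry=(0,0)
2. P LOAD -> counter=3 r=(3,1) succ=(0,0) retry=(0,0)
3. Q CAS -> counter=3 r=(3,1) succ=(0,0) retry=(0,1)
4. P CAS -> counter=4 r=(3,1) succ=(1,0) retry=(0,1)
5. P LOAD -> counter=4 r=(4,1) succ=(1,0) retry=(0,1)
6. P CAS -> counter=5 r=(4,1) succ=(2,0) retry=(0,1)

counter=5 r=(4,1) succ=(2,0) retry=(0,1)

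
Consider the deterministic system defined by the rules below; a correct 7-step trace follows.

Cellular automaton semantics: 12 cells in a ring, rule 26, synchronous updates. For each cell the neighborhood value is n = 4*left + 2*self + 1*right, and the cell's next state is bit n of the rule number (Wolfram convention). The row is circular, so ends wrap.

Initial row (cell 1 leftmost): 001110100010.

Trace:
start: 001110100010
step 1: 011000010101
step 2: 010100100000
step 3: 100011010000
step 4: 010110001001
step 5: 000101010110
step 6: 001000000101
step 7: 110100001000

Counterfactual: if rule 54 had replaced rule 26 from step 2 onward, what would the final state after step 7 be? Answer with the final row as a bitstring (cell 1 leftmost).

011111011111

(re-executing steps 2..7 under rule 54; state before step 2: 011000010101)
step 2: 100100111111
step 3: 011111000000
step 4: 100000100000
step 5: 110001110001
step 6: 001010001010
step 7: 011111011111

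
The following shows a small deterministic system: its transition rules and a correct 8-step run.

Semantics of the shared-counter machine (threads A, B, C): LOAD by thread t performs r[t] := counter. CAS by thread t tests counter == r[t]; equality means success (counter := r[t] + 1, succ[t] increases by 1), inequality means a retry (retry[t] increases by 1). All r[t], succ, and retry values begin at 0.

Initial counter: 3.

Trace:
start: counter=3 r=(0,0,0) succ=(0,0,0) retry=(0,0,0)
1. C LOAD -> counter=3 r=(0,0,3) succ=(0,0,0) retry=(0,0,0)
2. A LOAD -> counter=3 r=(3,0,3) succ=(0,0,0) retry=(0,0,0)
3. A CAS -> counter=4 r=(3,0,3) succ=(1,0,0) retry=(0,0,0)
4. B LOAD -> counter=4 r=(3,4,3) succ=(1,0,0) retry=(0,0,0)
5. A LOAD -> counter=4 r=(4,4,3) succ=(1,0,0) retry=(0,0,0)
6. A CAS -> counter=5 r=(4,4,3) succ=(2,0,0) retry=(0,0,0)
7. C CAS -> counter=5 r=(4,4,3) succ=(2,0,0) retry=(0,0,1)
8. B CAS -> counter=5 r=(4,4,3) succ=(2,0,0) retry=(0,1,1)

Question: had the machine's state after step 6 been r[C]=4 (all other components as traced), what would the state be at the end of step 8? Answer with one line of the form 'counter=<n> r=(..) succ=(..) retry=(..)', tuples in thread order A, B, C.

state after step 6 := counter=5 r=(4,4,4) succ=(2,0,0) retry=(0,0,0)
7. C CAS -> counter=5 r=(4,4,4) succ=(2,0,0) retry=(0,0,1)
8. B CAS -> counter=5 r=(4,4,4) succ=(2,0,0) retry=(0,1,1)

counter=5 r=(4,4,4) succ=(2,0,0) retry=(0,1,1)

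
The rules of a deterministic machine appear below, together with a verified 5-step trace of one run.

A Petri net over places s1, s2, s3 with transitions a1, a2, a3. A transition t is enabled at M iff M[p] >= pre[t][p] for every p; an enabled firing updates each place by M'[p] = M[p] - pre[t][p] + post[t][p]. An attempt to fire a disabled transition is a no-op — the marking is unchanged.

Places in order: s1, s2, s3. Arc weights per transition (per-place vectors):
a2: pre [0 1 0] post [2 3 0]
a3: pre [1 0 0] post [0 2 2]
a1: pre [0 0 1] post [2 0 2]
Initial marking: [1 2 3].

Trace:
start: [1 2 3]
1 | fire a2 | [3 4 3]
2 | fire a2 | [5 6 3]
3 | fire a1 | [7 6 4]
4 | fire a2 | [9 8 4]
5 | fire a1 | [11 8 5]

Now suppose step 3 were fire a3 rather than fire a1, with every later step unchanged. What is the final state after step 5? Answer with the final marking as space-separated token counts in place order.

(re-executing from step 3 with the substitution; state before step 3: [5 6 3])
3 | fire a3 | [4 8 5]
4 | fire a2 | [6 10 5]
5 | fire a1 | [8 10 6]

8 10 6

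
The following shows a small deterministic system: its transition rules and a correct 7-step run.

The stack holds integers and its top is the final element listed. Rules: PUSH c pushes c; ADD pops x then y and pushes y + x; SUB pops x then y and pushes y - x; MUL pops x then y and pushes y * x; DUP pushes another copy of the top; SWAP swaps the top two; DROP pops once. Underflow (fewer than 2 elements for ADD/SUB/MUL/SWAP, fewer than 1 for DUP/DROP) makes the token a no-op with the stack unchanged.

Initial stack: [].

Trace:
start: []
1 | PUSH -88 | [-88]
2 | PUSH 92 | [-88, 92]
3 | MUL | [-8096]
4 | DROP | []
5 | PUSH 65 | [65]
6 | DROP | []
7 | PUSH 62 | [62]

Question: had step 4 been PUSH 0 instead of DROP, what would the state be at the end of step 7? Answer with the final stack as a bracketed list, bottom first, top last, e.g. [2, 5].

(re-executing from step 4 with the substitution; state before step 4: [-8096])
4 | PUSH 0 | [-8096, 0]
5 | PUSH 65 | [-8096, 0, 65]
6 | DROP | [-8096, 0]
7 | PUSH 62 | [-8096, 0, 62]

[-8096, 0, 62]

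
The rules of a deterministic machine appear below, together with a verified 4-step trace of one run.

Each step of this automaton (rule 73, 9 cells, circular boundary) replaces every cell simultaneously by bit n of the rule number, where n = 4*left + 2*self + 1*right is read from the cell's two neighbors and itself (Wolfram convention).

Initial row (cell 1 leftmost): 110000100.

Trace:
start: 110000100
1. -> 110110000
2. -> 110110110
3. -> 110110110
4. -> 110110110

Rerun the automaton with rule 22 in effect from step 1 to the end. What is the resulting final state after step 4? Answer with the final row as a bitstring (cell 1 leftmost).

100011111

(re-executing steps 1..4 under rule 22; state before step 1: 110000100)
1. -> 001001111
2. -> 111110000
3. -> 000001001
4. -> 100011111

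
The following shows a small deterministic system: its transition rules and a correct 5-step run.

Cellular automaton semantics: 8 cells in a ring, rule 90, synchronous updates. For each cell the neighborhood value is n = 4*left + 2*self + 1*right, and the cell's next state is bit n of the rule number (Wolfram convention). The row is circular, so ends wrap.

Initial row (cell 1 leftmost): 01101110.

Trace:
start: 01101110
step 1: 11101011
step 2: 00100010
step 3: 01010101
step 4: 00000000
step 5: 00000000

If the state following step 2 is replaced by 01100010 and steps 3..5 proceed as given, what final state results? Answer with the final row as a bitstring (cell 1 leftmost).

10101010

state after step 2 := 01100010
step 3: 11110101
step 4: 00010001
step 5: 10101010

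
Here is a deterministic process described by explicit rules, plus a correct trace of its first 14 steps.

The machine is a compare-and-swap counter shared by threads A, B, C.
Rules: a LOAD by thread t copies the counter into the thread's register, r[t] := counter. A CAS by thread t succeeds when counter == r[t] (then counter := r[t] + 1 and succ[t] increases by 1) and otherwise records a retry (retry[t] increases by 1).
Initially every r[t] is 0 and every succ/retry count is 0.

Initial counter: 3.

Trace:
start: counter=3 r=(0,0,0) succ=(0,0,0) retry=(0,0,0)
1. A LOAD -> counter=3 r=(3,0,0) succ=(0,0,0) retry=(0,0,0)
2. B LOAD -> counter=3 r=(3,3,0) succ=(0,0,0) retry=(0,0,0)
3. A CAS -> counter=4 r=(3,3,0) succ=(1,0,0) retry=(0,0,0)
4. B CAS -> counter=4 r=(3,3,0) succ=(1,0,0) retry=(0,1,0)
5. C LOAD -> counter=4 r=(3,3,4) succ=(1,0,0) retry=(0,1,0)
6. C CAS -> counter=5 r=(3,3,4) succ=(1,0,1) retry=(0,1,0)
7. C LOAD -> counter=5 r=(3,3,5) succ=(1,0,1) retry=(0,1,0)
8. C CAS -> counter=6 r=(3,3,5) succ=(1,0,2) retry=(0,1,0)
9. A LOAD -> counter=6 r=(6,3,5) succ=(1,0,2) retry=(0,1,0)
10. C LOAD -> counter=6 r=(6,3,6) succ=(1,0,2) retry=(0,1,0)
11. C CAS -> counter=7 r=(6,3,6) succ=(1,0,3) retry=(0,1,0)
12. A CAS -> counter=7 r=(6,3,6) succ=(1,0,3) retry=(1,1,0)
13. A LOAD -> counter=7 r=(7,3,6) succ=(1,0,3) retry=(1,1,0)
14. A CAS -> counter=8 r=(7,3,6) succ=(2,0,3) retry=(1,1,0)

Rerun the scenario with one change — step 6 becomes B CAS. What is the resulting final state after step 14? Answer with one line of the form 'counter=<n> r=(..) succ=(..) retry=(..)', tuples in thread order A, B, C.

(re-executing from step 6 with the substitution; state before step 6: counter=4 r=(3,3,4) succ=(1,0,0) retry=(0,1,0))
6. B CAS -> counter=4 r=(3,3,4) succ=(1,0,0) retry=(0,2,0)
7. C LOAD -> counter=4 r=(3,3,4) succ=(1,0,0) retry=(0,2,0)
8. C CAS -> counter=5 r=(3,3,4) succ=(1,0,1) retry=(0,2,0)
9. A LOAD -> counter=5 r=(5,3,4) succ=(1,0,1) retry=(0,2,0)
10. C LOAD -> counter=5 r=(5,3,5) succ=(1,0,1) retry=(0,2,0)
11. C CAS -> counter=6 r=(5,3,5) succ=(1,0,2) retry=(0,2,0)
12. A CAS -> counter=6 r=(5,3,5) succ=(1,0,2) retry=(1,2,0)
13. A LOAD -> counter=6 r=(6,3,5) succ=(1,0,2) retry=(1,2,0)
14. A CAS -> counter=7 r=(6,3,5) succ=(2,0,2) retry=(1,2,0)

counter=7 r=(6,3,5) succ=(2,0,2) retry=(1,2,0)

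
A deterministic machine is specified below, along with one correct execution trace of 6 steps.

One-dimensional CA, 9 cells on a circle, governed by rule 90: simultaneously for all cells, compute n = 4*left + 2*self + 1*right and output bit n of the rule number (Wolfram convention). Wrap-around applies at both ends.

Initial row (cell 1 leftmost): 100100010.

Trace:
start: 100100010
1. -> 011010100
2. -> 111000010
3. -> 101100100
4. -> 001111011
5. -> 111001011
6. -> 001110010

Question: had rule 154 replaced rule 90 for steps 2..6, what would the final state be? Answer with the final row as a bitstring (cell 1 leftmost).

(re-executing steps 2..6 under rule 154; state before step 2: 011010100)
2. -> 110000010
3. -> 101000100
4. -> 000101011
5. -> 101000010
6. -> 000100100

000100100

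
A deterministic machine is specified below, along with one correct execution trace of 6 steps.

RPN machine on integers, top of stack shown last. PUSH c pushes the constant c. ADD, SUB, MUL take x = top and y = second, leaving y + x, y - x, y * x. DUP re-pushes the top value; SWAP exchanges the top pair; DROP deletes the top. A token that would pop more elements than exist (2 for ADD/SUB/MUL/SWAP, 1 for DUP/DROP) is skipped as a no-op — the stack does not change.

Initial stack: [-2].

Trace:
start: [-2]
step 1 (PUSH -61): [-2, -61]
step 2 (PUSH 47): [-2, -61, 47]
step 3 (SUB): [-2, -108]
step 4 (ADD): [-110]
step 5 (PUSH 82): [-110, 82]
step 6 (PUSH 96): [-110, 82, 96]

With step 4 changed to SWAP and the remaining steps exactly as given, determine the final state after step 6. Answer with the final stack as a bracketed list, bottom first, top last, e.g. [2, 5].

[-108, -2, 82, 96]

(re-executing from step 4 with the substitution; state before step 4: [-2, -108])
step 4 (SWAP): [-108, -2]
step 5 (PUSH 82): [-108, -2, 82]
step 6 (PUSH 96): [-108, -2, 82, 96]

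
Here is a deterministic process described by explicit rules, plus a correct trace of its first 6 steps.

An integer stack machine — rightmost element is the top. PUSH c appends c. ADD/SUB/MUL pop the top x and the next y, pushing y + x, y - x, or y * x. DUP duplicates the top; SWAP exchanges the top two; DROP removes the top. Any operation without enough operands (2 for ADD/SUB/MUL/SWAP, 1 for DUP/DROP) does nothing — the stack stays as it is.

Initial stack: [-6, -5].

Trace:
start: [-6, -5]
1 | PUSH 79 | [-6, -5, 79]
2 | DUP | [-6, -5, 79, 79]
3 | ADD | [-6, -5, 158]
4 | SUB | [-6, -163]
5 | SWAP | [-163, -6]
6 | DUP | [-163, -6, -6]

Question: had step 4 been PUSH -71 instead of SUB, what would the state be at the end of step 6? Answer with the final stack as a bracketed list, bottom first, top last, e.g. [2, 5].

(re-executing from step 4 with the substitution; state before step 4: [-6, -5, 158])
4 | PUSH -71 | [-6, -5, 158, -71]
5 | SWAP | [-6, -5, -71, 158]
6 | DUP | [-6, -5, -71, 158, 158]

[-6, -5, -71, 158, 158]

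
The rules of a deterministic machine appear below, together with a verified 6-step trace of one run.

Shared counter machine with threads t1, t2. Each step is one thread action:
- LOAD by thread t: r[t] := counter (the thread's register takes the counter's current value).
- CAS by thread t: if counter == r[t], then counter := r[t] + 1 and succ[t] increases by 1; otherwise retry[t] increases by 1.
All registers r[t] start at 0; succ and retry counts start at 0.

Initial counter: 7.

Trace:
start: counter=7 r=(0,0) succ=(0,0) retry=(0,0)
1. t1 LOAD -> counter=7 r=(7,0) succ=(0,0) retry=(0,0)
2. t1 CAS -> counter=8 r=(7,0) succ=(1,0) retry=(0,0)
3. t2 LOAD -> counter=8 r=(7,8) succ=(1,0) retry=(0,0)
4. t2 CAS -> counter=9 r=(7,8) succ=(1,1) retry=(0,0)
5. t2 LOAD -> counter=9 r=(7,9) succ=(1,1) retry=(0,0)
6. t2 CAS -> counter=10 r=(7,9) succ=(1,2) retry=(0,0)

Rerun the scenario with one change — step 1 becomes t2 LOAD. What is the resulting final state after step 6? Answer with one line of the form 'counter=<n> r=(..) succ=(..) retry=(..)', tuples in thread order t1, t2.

counter=9 r=(0,8) succ=(0,2) retry=(1,0)

(re-executing from step 1 with the substitution; state before step 1: counter=7 r=(0,0) succ=(0,0) retry=(0,0))
1. t2 LOAD -> counter=7 r=(0,7) succ=(0,0) retry=(0,0)
2. t1 CAS -> counter=7 r=(0,7) succ=(0,0) retry=(1,0)
3. t2 LOAD -> counter=7 r=(0,7) succ=(0,0) retry=(1,0)
4. t2 CAS -> counter=8 r=(0,7) succ=(0,1) retry=(1,0)
5. t2 LOAD -> counter=8 r=(0,8) succ=(0,1) retry=(1,0)
6. t2 CAS -> counter=9 r=(0,8) succ=(0,2) retry=(1,0)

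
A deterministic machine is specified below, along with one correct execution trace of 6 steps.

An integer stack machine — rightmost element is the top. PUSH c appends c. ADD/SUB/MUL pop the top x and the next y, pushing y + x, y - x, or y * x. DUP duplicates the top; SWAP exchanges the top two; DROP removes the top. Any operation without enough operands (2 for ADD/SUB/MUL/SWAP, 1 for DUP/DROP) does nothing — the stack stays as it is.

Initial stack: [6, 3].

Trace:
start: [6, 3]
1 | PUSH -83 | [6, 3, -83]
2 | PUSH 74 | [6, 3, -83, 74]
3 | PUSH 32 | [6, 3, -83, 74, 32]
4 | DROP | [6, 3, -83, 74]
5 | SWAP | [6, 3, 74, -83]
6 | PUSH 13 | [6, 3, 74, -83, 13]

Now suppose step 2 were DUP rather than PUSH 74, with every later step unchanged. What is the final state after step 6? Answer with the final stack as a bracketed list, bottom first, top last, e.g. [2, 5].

(re-executing from step 2 with the substitution; state before step 2: [6, 3, -83])
2 | DUP | [6, 3, -83, -83]
3 | PUSH 32 | [6, 3, -83, -83, 32]
4 | DROP | [6, 3, -83, -83]
5 | SWAP | [6, 3, -83, -83]
6 | PUSH 13 | [6, 3, -83, -83, 13]

[6, 3, -83, -83, 13]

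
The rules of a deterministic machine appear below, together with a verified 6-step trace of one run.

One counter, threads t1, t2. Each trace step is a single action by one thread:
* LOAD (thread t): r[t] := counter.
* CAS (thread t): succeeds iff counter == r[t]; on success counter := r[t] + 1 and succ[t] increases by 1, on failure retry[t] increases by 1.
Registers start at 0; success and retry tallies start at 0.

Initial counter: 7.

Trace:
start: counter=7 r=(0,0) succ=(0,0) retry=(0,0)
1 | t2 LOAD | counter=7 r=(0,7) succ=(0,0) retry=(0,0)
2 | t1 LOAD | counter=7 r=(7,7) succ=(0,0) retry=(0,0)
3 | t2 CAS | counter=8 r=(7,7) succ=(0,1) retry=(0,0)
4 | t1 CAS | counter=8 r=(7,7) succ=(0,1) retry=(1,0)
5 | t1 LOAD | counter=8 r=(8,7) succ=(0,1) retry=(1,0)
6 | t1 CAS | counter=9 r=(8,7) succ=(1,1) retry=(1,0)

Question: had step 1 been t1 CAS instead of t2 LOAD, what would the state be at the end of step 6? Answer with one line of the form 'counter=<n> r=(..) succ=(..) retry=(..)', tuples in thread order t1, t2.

counter=9 r=(8,0) succ=(2,0) retry=(1,1)

(re-executing from step 1 with the substitution; state before step 1: counter=7 r=(0,0) succ=(0,0) retry=(0,0))
1 | t1 CAS | counter=7 r=(0,0) succ=(0,0) retry=(1,0)
2 | t1 LOAD | counter=7 r=(7,0) succ=(0,0) retry=(1,0)
3 | t2 CAS | counter=7 r=(7,0) succ=(0,0) retry=(1,1)
4 | t1 CAS | counter=8 r=(7,0) succ=(1,0) retry=(1,1)
5 | t1 LOAD | counter=8 r=(8,0) succ=(1,0) retry=(1,1)
6 | t1 CAS | counter=9 r=(8,0) succ=(2,0) retry=(1,1)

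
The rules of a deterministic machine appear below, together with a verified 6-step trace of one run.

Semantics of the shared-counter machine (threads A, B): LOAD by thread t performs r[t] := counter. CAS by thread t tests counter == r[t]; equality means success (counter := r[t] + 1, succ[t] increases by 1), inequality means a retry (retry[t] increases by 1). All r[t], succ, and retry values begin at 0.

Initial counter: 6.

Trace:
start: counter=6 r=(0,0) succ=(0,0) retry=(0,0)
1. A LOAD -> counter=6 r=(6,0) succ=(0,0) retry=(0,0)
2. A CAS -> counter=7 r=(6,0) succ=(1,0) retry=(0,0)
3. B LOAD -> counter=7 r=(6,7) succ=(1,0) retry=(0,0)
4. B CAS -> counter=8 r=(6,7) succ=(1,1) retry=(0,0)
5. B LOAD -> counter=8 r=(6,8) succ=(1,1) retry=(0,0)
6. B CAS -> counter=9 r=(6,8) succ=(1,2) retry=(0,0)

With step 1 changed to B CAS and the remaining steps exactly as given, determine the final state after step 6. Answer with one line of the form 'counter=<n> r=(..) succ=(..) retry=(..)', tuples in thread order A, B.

(re-executing from step 1 with the substitution; state before step 1: counter=6 r=(0,0) succ=(0,0) retry=(0,0))
1. B CAS -> counter=6 r=(0,0) succ=(0,0) retry=(0,1)
2. A CAS -> counter=6 r=(0,0) succ=(0,0) retry=(1,1)
3. B LOAD -> counter=6 r=(0,6) succ=(0,0) retry=(1,1)
4. B CAS -> counter=7 r=(0,6) succ=(0,1) retry=(1,1)
5. B LOAD -> counter=7 r=(0,7) succ=(0,1) retry=(1,1)
6. B CAS -> counter=8 r=(0,7) succ=(0,2) retry=(1,1)

counter=8 r=(0,7) succ=(0,2) retry=(1,1)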